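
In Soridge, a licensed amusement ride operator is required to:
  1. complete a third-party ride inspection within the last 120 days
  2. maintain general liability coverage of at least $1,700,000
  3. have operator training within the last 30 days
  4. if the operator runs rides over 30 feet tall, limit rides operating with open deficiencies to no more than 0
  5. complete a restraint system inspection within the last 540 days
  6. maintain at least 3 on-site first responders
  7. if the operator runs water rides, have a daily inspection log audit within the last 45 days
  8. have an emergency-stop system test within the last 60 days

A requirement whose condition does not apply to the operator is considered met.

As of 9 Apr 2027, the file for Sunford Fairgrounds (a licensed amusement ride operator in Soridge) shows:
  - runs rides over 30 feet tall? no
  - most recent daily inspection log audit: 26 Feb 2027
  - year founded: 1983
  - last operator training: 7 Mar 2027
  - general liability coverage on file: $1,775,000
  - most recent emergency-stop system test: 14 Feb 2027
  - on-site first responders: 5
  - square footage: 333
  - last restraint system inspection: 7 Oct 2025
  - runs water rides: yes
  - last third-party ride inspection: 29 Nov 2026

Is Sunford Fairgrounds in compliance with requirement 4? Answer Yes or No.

Yes

4. condition 'runs rides over 30 feet tall' does not hold → requirement n/a → met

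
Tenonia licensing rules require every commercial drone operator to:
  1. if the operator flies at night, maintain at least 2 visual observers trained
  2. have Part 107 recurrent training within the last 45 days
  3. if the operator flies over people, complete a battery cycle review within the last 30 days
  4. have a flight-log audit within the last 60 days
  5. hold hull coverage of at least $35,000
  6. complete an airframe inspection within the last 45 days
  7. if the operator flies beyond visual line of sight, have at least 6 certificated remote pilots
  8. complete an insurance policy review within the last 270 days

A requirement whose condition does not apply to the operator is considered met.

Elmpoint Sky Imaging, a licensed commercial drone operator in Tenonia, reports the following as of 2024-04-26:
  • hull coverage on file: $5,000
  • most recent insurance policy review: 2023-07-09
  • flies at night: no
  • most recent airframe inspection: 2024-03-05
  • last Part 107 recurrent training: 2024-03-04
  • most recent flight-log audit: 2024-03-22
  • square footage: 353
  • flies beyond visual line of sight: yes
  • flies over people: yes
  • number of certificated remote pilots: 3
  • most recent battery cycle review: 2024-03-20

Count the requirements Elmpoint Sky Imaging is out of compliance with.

6

1. condition 'flies at night' does not hold → requirement n/a → met
2. Part 107 recurrent training 53 days ago vs limit 45 → not met
3. condition 'flies over people' holds; battery cycle review 37 days ago vs limit 30 → not met
4. flight-log audit 35 days ago vs limit 60 → met
5. hull coverage $5,000 < $35,000 → not met
6. airframe inspection 52 days ago vs limit 45 → not met
7. condition 'flies beyond visual line of sight' holds; certificated remote pilots 3 < 6 → not met
8. insurance policy review 292 days ago vs limit 270 → not met
Not met: 6 of 8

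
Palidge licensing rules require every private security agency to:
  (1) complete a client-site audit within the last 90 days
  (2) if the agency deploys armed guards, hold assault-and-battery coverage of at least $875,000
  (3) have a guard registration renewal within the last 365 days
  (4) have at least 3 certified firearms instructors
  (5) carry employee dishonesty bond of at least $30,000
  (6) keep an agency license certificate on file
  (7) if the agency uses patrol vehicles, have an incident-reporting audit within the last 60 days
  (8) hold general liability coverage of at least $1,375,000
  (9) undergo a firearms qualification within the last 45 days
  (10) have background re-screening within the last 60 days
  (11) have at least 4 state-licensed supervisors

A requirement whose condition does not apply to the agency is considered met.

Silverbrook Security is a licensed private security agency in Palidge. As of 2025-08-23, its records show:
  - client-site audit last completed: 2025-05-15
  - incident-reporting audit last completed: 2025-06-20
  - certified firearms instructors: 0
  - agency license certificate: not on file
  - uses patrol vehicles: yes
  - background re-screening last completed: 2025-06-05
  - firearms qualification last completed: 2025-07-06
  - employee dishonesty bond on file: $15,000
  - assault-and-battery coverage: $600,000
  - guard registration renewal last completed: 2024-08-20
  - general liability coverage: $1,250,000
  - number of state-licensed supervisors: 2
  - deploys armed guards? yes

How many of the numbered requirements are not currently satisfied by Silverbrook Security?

1. client-site audit 100 days ago vs limit 90 → not met
2. condition 'deploys armed guards' holds; assault-and-battery coverage $600,000 < $875,000 → not met
3. guard registration renewal 368 days ago vs limit 365 → not met
4. certified firearms instructors 0 < 3 → not met
5. employee dishonesty bond $15,000 < $30,000 → not met
6. agency license certificate absent → not met
7. condition 'uses patrol vehicles' holds; incident-reporting audit 64 days ago vs limit 60 → not met
8. general liability coverage $1,250,000 < $1,375,000 → not met
9. firearms qualification 48 days ago vs limit 45 → not met
10. background re-screening 79 days ago vs limit 60 → not met
11. state-licensed supervisors 2 < 4 → not met
Not met: 11 of 11

11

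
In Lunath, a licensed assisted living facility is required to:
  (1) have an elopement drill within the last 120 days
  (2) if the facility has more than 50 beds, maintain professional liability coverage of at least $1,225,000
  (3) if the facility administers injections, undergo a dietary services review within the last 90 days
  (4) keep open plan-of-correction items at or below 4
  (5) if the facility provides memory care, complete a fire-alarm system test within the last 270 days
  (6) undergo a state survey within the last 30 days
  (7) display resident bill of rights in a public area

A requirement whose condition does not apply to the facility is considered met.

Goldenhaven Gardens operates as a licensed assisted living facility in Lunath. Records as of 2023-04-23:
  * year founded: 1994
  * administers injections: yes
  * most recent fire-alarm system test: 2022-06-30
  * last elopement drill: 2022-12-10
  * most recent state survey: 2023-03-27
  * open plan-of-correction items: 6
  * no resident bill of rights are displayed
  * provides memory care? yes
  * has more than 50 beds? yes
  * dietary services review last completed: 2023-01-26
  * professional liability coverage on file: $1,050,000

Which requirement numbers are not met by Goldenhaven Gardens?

1. elopement drill 134 days ago vs limit 120 → not met
2. condition 'has more than 50 beds' holds; professional liability coverage $1,050,000 < $1,225,000 → not met
3. condition 'administers injections' holds; dietary services review 87 days ago vs limit 90 → met
4. open plan-of-correction items 6 > 4 → not met
5. condition 'provides memory care' holds; fire-alarm system test 297 days ago vs limit 270 → not met
6. state survey 27 days ago vs limit 30 → met
7. resident bill of rights absent → not met
Not met: 1, 2, 4, 5, 7

1, 2, 4, 5, 7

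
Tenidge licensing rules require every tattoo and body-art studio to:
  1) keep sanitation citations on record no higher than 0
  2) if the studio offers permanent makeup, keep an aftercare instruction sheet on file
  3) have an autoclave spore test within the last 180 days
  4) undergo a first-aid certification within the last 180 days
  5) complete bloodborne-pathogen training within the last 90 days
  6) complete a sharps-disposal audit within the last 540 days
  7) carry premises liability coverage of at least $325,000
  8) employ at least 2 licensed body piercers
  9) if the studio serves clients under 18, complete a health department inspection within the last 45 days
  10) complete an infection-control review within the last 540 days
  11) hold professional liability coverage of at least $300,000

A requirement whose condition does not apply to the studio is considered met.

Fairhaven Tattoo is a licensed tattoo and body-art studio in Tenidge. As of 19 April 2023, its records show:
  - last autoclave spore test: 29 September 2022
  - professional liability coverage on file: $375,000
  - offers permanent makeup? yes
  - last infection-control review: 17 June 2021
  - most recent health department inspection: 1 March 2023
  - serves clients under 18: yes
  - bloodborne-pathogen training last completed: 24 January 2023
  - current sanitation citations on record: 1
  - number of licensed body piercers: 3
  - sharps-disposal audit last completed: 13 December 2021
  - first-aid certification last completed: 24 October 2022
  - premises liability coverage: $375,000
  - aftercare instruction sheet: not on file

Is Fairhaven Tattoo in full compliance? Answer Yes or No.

No

1. sanitation citations on record 1 > 0 → not met
2. condition 'offers permanent makeup' holds; aftercare instruction sheet absent → not met
3. autoclave spore test 202 days ago vs limit 180 → not met
4. first-aid certification 177 days ago vs limit 180 → met
5. bloodborne-pathogen training 85 days ago vs limit 90 → met
6. sharps-disposal audit 492 days ago vs limit 540 → met
7. premises liability coverage $375,000 ≥ $325,000 → met
8. licensed body piercers 3 ≥ 2 → met
9. condition 'serves clients under 18' holds; health department inspection 49 days ago vs limit 45 → not met
10. infection-control review 671 days ago vs limit 540 → not met
11. professional liability coverage $375,000 ≥ $300,000 → met
Not met: 1, 2, 3, 9, 10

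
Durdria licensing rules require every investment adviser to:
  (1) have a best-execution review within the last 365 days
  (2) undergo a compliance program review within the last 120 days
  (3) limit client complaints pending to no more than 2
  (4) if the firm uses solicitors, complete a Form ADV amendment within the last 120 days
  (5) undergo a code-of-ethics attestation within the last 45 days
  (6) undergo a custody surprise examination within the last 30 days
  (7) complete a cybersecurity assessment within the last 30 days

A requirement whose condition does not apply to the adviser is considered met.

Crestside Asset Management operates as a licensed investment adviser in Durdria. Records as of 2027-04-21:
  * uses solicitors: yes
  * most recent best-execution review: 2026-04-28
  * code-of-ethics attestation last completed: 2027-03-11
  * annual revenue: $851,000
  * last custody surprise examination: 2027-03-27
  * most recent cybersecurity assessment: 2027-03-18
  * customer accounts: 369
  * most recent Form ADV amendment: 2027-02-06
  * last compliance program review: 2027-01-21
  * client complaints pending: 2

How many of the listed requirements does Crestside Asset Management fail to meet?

1

1. best-execution review 358 days ago vs limit 365 → met
2. compliance program review 90 days ago vs limit 120 → met
3. client complaints pending 2 ≤ 2 → met
4. condition 'uses solicitors' holds; Form ADV amendment 74 days ago vs limit 120 → met
5. code-of-ethics attestation 41 days ago vs limit 45 → met
6. custody surprise examination 25 days ago vs limit 30 → met
7. cybersecurity assessment 34 days ago vs limit 30 → not met
Not met: 1 of 7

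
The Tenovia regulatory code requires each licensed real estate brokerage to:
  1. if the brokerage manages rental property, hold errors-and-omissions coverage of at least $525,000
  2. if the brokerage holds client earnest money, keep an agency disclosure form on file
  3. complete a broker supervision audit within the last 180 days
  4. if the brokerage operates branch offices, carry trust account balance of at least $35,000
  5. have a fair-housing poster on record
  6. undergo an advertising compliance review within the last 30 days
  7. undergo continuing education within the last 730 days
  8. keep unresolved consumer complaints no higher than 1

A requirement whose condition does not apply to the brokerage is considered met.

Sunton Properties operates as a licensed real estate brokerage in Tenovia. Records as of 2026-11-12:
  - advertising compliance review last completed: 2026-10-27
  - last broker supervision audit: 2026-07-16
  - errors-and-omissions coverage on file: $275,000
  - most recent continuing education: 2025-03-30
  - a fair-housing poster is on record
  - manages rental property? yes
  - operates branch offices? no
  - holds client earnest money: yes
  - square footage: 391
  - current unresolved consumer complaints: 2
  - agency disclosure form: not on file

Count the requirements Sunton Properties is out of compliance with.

1. condition 'manages rental property' holds; errors-and-omissions coverage $275,000 < $525,000 → not met
2. condition 'holds client earnest money' holds; agency disclosure form absent → not met
3. broker supervision audit 119 days ago vs limit 180 → met
4. condition 'operates branch offices' does not hold → requirement n/a → met
5. fair-housing poster present → met
6. advertising compliance review 16 days ago vs limit 30 → met
7. continuing education 592 days ago vs limit 730 → met
8. unresolved consumer complaints 2 > 1 → not met
Not met: 3 of 8

3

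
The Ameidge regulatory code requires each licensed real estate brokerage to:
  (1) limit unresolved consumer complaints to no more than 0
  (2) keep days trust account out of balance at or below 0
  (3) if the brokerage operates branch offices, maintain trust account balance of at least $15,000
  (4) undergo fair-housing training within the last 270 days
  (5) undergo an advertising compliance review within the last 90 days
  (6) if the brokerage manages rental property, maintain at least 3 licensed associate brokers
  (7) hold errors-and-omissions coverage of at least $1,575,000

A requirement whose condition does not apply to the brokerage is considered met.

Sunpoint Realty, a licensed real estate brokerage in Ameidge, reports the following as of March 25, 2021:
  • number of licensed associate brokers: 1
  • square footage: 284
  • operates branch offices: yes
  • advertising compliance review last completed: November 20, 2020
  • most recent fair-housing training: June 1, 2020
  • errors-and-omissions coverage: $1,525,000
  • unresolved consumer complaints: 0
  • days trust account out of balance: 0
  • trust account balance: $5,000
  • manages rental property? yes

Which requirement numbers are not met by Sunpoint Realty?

1. unresolved consumer complaints 0 ≤ 0 → met
2. days trust account out of balance 0 ≤ 0 → met
3. condition 'operates branch offices' holds; trust account balance $5,000 < $15,000 → not met
4. fair-housing training 297 days ago vs limit 270 → not met
5. advertising compliance review 125 days ago vs limit 90 → not met
6. condition 'manages rental property' holds; licensed associate brokers 1 < 3 → not met
7. errors-and-omissions coverage $1,525,000 < $1,575,000 → not met
Not met: 3, 4, 5, 6, 7

3, 4, 5, 6, 7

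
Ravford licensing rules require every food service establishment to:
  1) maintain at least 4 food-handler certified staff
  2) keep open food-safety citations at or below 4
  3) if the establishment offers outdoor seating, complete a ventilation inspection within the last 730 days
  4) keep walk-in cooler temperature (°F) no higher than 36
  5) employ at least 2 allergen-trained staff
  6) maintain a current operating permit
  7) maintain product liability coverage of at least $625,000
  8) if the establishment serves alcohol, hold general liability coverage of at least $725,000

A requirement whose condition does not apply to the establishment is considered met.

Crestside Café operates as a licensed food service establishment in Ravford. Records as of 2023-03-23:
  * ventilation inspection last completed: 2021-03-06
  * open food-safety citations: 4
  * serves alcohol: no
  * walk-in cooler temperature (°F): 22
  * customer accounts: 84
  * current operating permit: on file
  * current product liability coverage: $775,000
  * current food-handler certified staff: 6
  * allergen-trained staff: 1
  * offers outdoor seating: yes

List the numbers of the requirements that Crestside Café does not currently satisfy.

3, 5

1. food-handler certified staff 6 ≥ 4 → met
2. open food-safety citations 4 ≤ 4 → met
3. condition 'offers outdoor seating' holds; ventilation inspection 747 days ago vs limit 730 → not met
4. walk-in cooler temperature (°F) 22 ≤ 36 → met
5. allergen-trained staff 1 < 2 → not met
6. current operating permit present → met
7. product liability coverage $775,000 ≥ $625,000 → met
8. condition 'serves alcohol' does not hold → requirement n/a → met
Not met: 3, 5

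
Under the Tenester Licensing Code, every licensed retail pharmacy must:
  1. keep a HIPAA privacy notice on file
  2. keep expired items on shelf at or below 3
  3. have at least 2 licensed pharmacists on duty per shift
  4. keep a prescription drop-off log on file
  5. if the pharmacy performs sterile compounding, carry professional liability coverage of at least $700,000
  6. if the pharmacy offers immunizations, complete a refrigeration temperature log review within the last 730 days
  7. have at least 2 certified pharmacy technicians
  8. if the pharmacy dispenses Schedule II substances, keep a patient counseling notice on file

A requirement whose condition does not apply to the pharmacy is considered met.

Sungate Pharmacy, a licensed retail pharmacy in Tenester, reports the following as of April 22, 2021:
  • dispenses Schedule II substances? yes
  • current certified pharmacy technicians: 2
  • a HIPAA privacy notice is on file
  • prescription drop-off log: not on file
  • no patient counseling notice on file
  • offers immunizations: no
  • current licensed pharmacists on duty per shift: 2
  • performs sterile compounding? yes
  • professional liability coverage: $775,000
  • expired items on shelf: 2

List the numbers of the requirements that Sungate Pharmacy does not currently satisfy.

4, 8

1. HIPAA privacy notice present → met
2. expired items on shelf 2 ≤ 3 → met
3. licensed pharmacists on duty per shift 2 ≥ 2 → met
4. prescription drop-off log absent → not met
5. condition 'performs sterile compounding' holds; professional liability coverage $775,000 ≥ $700,000 → met
6. condition 'offers immunizations' does not hold → requirement n/a → met
7. certified pharmacy technicians 2 ≥ 2 → met
8. condition 'dispenses Schedule II substances' holds; patient counseling notice absent → not met
Not met: 4, 8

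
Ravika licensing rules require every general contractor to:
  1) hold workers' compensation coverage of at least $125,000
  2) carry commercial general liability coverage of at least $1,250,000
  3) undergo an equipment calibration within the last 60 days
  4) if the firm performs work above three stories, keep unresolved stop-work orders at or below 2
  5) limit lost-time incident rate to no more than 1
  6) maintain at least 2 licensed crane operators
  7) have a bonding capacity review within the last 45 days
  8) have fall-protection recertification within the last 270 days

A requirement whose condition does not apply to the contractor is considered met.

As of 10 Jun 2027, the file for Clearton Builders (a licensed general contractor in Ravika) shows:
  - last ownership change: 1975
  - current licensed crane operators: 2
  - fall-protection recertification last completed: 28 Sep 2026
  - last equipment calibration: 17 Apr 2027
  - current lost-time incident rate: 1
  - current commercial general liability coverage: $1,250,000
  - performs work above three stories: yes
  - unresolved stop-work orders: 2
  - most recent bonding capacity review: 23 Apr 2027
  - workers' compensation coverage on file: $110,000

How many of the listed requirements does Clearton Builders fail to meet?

2

1. workers' compensation coverage $110,000 < $125,000 → not met
2. commercial general liability coverage $1,250,000 ≥ $1,250,000 → met
3. equipment calibration 54 days ago vs limit 60 → met
4. condition 'performs work above three stories' holds; unresolved stop-work orders 2 ≤ 2 → met
5. lost-time incident rate 1 ≤ 1 → met
6. licensed crane operators 2 ≥ 2 → met
7. bonding capacity review 48 days ago vs limit 45 → not met
8. fall-protection recertification 255 days ago vs limit 270 → met
Not met: 2 of 8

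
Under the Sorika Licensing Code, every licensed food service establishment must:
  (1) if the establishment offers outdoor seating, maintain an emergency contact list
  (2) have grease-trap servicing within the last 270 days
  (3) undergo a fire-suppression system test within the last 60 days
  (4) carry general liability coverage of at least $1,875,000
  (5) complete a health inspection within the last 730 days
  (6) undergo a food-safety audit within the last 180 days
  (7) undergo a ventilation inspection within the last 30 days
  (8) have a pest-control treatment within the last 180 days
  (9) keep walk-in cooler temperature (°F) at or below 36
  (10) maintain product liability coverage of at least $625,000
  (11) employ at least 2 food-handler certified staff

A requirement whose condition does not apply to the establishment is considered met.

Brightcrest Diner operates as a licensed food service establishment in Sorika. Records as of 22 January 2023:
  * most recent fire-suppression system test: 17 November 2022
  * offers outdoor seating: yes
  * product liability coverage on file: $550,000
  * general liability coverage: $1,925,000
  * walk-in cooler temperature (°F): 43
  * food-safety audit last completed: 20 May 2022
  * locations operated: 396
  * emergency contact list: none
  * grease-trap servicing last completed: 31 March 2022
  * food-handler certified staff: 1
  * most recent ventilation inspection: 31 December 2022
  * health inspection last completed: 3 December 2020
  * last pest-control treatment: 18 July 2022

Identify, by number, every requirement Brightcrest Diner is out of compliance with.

1. condition 'offers outdoor seating' holds; emergency contact list absent → not met
2. grease-trap servicing 297 days ago vs limit 270 → not met
3. fire-suppression system test 66 days ago vs limit 60 → not met
4. general liability coverage $1,925,000 ≥ $1,875,000 → met
5. health inspection 780 days ago vs limit 730 → not met
6. food-safety audit 247 days ago vs limit 180 → not met
7. ventilation inspection 22 days ago vs limit 30 → met
8. pest-control treatment 188 days ago vs limit 180 → not met
9. walk-in cooler temperature (°F) 43 > 36 → not met
10. product liability coverage $550,000 < $625,000 → not met
11. food-handler certified staff 1 < 2 → not met
Not met: 1, 2, 3, 5, 6, 8, 9, 10, 11

1, 2, 3, 5, 6, 8, 9, 10, 11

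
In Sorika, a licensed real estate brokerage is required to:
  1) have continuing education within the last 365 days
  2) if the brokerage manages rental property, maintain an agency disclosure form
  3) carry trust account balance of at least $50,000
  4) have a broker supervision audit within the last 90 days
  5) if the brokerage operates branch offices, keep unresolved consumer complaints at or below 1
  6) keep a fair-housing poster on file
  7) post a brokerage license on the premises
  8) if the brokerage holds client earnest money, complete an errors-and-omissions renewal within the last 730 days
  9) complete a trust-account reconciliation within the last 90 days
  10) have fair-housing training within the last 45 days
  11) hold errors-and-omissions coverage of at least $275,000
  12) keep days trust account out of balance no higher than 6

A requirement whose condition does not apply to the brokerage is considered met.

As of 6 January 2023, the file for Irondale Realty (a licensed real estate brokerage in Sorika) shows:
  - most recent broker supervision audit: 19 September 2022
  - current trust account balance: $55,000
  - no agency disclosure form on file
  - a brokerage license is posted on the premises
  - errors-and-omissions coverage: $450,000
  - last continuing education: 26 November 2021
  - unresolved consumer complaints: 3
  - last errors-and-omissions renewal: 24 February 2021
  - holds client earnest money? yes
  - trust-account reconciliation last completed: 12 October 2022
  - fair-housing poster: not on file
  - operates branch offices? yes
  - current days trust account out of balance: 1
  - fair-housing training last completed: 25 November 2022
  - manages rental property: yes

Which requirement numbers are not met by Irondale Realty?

1, 2, 4, 5, 6

1. continuing education 406 days ago vs limit 365 → not met
2. condition 'manages rental property' holds; agency disclosure form absent → not met
3. trust account balance $55,000 ≥ $50,000 → met
4. broker supervision audit 109 days ago vs limit 90 → not met
5. condition 'operates branch offices' holds; unresolved consumer complaints 3 > 1 → not met
6. fair-housing poster absent → not met
7. brokerage license present → met
8. condition 'holds client earnest money' holds; errors-and-omissions renewal 681 days ago vs limit 730 → met
9. trust-account reconciliation 86 days ago vs limit 90 → met
10. fair-housing training 42 days ago vs limit 45 → met
11. errors-and-omissions coverage $450,000 ≥ $275,000 → met
12. days trust account out of balance 1 ≤ 6 → met
Not met: 1, 2, 4, 5, 6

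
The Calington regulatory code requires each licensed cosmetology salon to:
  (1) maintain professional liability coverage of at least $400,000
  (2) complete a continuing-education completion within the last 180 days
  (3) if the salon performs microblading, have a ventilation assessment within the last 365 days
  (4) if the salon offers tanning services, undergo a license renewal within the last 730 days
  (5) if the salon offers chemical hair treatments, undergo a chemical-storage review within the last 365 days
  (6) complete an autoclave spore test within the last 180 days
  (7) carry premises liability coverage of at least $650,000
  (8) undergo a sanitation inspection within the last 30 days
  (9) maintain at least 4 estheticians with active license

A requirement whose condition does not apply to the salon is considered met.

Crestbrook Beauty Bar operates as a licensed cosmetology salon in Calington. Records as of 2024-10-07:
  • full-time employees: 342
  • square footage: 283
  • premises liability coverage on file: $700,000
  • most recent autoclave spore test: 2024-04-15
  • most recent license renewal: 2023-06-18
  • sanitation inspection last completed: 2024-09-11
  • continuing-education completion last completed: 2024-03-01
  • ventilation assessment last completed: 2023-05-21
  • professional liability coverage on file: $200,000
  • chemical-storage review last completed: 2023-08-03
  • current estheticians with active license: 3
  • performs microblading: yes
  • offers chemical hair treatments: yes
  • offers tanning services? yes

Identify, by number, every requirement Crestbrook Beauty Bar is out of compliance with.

1. professional liability coverage $200,000 < $400,000 → not met
2. continuing-education completion 220 days ago vs limit 180 → not met
3. condition 'performs microblading' holds; ventilation assessment 505 days ago vs limit 365 → not met
4. condition 'offers tanning services' holds; license renewal 477 days ago vs limit 730 → met
5. condition 'offers chemical hair treatments' holds; chemical-storage review 431 days ago vs limit 365 → not met
6. autoclave spore test 175 days ago vs limit 180 → met
7. premises liability coverage $700,000 ≥ $650,000 → met
8. sanitation inspection 26 days ago vs limit 30 → met
9. estheticians with active license 3 < 4 → not met
Not met: 1, 2, 3, 5, 9

1, 2, 3, 5, 9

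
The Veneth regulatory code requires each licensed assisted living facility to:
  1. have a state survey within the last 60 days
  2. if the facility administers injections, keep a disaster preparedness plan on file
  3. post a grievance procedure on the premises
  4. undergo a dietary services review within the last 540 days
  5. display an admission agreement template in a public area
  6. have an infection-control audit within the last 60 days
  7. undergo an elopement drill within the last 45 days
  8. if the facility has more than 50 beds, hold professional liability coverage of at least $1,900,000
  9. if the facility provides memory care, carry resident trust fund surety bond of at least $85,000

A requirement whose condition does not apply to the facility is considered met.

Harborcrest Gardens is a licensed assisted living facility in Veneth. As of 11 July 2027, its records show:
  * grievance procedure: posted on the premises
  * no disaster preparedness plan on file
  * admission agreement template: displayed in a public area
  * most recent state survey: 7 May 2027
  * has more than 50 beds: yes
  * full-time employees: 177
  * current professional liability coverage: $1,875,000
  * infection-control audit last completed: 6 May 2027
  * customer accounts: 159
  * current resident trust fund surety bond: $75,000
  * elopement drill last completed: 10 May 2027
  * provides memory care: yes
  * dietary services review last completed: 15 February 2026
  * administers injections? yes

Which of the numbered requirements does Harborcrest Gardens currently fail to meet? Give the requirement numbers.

1. state survey 65 days ago vs limit 60 → not met
2. condition 'administers injections' holds; disaster preparedness plan absent → not met
3. grievance procedure present → met
4. dietary services review 511 days ago vs limit 540 → met
5. admission agreement template present → met
6. infection-control audit 66 days ago vs limit 60 → not met
7. elopement drill 62 days ago vs limit 45 → not met
8. condition 'has more than 50 beds' holds; professional liability coverage $1,875,000 < $1,900,000 → not met
9. condition 'provides memory care' holds; resident trust fund surety bond $75,000 < $85,000 → not met
Not met: 1, 2, 6, 7, 8, 9

1, 2, 6, 7, 8, 9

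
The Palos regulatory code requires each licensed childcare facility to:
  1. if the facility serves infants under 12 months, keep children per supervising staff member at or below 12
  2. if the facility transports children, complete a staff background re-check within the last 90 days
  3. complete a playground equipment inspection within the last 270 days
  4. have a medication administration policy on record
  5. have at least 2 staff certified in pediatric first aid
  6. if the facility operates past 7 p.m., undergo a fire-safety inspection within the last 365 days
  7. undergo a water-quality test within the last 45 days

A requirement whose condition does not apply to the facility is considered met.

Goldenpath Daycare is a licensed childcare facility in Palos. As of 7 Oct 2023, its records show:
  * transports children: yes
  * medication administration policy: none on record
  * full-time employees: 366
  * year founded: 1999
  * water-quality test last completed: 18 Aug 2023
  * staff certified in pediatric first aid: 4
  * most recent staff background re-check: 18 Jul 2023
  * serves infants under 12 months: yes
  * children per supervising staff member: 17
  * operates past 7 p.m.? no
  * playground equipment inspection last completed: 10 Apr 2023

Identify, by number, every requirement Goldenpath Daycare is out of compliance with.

1, 4, 7

1. condition 'serves infants under 12 months' holds; children per supervising staff member 17 > 12 → not met
2. condition 'transports children' holds; staff background re-check 81 days ago vs limit 90 → met
3. playground equipment inspection 180 days ago vs limit 270 → met
4. medication administration policy absent → not met
5. staff certified in pediatric first aid 4 ≥ 2 → met
6. condition 'operates past 7 p.m.' does not hold → requirement n/a → met
7. water-quality test 50 days ago vs limit 45 → not met
Not met: 1, 4, 7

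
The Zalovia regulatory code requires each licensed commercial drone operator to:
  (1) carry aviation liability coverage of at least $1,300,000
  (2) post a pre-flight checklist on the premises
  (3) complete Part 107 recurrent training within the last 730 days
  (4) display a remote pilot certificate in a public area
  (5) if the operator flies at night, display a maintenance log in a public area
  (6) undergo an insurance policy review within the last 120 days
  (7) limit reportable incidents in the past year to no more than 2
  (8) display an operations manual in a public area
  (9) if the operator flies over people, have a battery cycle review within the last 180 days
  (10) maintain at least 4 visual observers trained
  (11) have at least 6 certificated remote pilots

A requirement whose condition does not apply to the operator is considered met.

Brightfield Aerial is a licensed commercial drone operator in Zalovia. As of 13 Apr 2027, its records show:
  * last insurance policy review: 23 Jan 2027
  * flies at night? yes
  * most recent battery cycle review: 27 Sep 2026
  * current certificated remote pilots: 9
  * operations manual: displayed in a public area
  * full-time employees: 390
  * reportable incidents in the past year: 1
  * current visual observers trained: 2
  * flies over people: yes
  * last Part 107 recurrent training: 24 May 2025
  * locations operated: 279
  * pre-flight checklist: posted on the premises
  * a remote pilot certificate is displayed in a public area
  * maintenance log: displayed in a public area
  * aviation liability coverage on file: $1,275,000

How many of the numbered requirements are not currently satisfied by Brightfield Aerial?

1. aviation liability coverage $1,275,000 < $1,300,000 → not met
2. pre-flight checklist present → met
3. Part 107 recurrent training 689 days ago vs limit 730 → met
4. remote pilot certificate present → met
5. condition 'flies at night' holds; maintenance log present → met
6. insurance policy review 80 days ago vs limit 120 → met
7. reportable incidents in the past year 1 ≤ 2 → met
8. operations manual present → met
9. condition 'flies over people' holds; battery cycle review 198 days ago vs limit 180 → not met
10. visual observers trained 2 < 4 → not met
11. certificated remote pilots 9 ≥ 6 → met
Not met: 3 of 11

3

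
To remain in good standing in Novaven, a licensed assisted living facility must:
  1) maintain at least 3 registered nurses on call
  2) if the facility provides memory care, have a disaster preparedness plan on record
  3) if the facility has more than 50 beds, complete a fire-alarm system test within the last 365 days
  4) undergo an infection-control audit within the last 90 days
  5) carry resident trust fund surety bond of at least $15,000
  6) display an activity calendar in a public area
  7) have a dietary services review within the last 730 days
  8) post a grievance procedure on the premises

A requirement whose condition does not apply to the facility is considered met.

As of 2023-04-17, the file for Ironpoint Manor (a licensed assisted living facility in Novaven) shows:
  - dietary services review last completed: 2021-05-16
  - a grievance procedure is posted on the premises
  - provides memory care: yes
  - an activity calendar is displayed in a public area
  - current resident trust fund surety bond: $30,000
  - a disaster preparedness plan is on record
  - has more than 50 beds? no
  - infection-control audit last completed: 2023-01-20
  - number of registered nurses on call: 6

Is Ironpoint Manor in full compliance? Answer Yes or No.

1. registered nurses on call 6 ≥ 3 → met
2. condition 'provides memory care' holds; disaster preparedness plan present → met
3. condition 'has more than 50 beds' does not hold → requirement n/a → met
4. infection-control audit 87 days ago vs limit 90 → met
5. resident trust fund surety bond $30,000 ≥ $15,000 → met
6. activity calendar present → met
7. dietary services review 701 days ago vs limit 730 → met
8. grievance procedure present → met
All met.

Yes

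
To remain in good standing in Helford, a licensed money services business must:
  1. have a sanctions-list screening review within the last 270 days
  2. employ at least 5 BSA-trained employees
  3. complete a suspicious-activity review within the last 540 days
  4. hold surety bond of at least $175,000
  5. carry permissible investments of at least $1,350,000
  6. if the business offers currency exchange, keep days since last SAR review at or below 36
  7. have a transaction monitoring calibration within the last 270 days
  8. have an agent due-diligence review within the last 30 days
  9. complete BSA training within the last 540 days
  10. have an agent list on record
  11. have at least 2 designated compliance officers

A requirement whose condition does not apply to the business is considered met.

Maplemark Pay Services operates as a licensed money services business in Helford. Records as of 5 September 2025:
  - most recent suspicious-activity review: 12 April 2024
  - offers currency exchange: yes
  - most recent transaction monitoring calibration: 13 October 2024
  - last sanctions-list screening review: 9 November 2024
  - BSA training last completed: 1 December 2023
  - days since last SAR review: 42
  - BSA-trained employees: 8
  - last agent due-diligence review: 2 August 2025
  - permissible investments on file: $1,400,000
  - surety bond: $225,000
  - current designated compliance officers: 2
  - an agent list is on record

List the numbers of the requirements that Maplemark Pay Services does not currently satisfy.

1. sanctions-list screening review 300 days ago vs limit 270 → not met
2. BSA-trained employees 8 ≥ 5 → met
3. suspicious-activity review 511 days ago vs limit 540 → met
4. surety bond $225,000 ≥ $175,000 → met
5. permissible investments $1,400,000 ≥ $1,350,000 → met
6. condition 'offers currency exchange' holds; days since last SAR review 42 > 36 → not met
7. transaction monitoring calibration 327 days ago vs limit 270 → not met
8. agent due-diligence review 34 days ago vs limit 30 → not met
9. BSA training 644 days ago vs limit 540 → not met
10. agent list present → met
11. designated compliance officers 2 ≥ 2 → met
Not met: 1, 6, 7, 8, 9

1, 6, 7, 8, 9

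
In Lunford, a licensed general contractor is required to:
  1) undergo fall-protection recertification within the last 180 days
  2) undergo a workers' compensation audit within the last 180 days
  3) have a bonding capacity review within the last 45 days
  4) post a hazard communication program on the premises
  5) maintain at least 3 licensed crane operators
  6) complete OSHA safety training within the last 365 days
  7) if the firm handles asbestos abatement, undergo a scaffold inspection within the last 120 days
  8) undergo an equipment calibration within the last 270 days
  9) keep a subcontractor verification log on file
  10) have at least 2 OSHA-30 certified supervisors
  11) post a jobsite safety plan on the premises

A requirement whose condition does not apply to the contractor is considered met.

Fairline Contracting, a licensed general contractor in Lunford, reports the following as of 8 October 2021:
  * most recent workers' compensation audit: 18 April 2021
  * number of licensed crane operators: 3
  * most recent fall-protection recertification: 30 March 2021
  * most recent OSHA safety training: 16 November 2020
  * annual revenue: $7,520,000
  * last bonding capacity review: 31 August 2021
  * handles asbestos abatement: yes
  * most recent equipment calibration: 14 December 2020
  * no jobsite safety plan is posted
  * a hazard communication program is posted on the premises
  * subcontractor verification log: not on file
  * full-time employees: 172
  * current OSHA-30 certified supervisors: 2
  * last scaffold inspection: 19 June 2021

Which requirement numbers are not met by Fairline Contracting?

1, 8, 9, 11

1. fall-protection recertification 192 days ago vs limit 180 → not met
2. workers' compensation audit 173 days ago vs limit 180 → met
3. bonding capacity review 38 days ago vs limit 45 → met
4. hazard communication program present → met
5. licensed crane operators 3 ≥ 3 → met
6. OSHA safety training 326 days ago vs limit 365 → met
7. condition 'handles asbestos abatement' holds; scaffold inspection 111 days ago vs limit 120 → met
8. equipment calibration 298 days ago vs limit 270 → not met
9. subcontractor verification log absent → not met
10. OSHA-30 certified supervisors 2 ≥ 2 → met
11. jobsite safety plan absent → not met
Not met: 1, 8, 9, 11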